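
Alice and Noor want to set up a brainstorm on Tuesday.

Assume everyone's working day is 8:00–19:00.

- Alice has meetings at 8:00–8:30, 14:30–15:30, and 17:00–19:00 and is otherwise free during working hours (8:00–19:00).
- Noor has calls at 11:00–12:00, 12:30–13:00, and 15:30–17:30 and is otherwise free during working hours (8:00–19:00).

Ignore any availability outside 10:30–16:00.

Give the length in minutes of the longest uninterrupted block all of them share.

Alice free within 08:00–19:00: 08:30–14:30, 15:30–17:00.
Noor free within 08:00–19:00: 08:00–11:00, 12:00–12:30, 13:00–15:30, 17:30–19:00.
Alice ∩ Noor: 08:30–11:00, 12:00–12:30, 13:00–14:30.
Restricted to 10:30–16:00: 10:30–11:00, 12:00–12:30, 13:00–14:30.
Common window lengths: 30, 30, 90 min; longest is 90.

90 minutes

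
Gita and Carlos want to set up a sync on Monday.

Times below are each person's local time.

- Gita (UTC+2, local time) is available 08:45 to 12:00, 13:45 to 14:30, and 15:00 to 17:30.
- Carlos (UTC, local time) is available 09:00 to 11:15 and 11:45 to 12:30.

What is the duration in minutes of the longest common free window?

Gita → UTC: 06:45–10:00, 11:45–12:30, 13:00–15:30.
Carlos → UTC: 09:00–11:15, 11:45–12:30.
Gita ∩ Carlos: 09:00–10:00, 11:45–12:30.
Common window lengths: 60, 45 min; longest is 60.

60 minutes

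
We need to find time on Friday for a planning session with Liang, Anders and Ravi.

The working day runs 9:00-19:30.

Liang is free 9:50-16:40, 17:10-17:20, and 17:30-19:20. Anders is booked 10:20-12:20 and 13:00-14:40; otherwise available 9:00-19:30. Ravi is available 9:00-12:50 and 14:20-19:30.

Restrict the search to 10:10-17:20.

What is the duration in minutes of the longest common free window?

Anders free within 09:00–19:30: 09:00–10:20, 12:20–13:00, 14:40–19:30.
Liang ∩ Anders: 09:50–10:20, 12:20–13:00, 14:40–16:40, 17:10–17:20, 17:30–19:20.
Liang ∩ Anders ∩ Ravi: 09:50–10:20, 12:20–12:50, 14:40–16:40, 17:10–17:20, 17:30–19:20.
Restricted to 10:10–17:20: 10:10–10:20, 12:20–12:50, 14:40–16:40, 17:10–17:20.
Common window lengths: 10, 30, 120, 10 min; longest is 120.

120 minutes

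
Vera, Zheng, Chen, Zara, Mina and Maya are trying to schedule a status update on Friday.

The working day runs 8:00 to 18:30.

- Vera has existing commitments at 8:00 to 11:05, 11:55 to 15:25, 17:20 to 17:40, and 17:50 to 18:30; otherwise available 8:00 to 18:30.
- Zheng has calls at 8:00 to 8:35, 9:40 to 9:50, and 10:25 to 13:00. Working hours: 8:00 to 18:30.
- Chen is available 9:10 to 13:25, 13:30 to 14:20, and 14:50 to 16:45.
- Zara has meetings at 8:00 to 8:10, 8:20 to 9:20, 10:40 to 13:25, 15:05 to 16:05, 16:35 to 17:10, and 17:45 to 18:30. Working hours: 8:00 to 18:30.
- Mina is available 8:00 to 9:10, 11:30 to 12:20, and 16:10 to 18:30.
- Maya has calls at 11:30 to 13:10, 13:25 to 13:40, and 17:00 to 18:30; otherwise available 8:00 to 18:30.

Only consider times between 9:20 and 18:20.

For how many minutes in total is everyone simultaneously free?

Vera free within 08:00–18:30: 11:05–11:55, 15:25–17:20, 17:40–17:50.
Zheng free within 08:00–18:30: 08:35–09:40, 09:50–10:25, 13:00–18:30.
Zara free within 08:00–18:30: 08:10–08:20, 09:20–10:40, 13:25–15:05, 16:05–16:35, 17:10–17:45.
Maya free within 08:00–18:30: 08:00–11:30, 13:10–13:25, 13:40–17:00.
Vera ∩ Zheng: 15:25–17:20, 17:40–17:50.
Vera ∩ Zheng ∩ Chen: 15:25–16:45.
Vera ∩ Zheng ∩ Chen ∩ Zara: 16:05–16:35.
Vera ∩ Zheng ∩ Chen ∩ Zara ∩ Mina: 16:10–16:35.
Vera ∩ Zheng ∩ Chen ∩ Zara ∩ Mina ∩ Maya: 16:10–16:35.
Restricted to 09:20–18:20: 16:10–16:35.
Total common minutes: 25.

25 minutes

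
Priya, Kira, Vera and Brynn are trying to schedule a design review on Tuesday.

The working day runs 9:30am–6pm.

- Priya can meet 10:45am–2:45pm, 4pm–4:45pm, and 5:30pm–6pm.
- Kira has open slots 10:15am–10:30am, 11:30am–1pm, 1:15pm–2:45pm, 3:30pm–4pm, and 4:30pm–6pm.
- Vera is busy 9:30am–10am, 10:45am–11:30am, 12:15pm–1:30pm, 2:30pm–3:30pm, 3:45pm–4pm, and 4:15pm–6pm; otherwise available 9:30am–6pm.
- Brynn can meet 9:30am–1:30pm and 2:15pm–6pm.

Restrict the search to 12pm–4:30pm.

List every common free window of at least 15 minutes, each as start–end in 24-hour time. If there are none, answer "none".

Vera free within 09:30–18:00: 10:00–10:45, 11:30–12:15, 13:30–14:30, 15:30–15:45, 16:00–16:15.
Priya ∩ Kira: 11:30–13:00, 13:15–14:45, 16:30–16:45, 17:30–18:00.
Priya ∩ Kira ∩ Vera: 11:30–12:15, 13:30–14:30.
Priya ∩ Kira ∩ Vera ∩ Brynn: 11:30–12:15, 14:15–14:30.
Restricted to 12:00–16:30: 12:00–12:15, 14:15–14:30.
Windows ≥ 15 min: 12:00–12:15, 14:15–14:30.

12:00–12:15, 14:15–14:30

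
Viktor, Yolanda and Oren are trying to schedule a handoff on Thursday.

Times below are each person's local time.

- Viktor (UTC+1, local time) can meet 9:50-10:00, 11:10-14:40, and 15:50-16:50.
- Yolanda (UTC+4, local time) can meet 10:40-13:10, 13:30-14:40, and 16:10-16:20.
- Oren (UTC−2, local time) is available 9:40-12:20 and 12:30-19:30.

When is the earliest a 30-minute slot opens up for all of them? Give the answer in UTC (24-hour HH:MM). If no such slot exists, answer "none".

Viktor → UTC: 08:50–09:00, 10:10–13:40, 14:50–15:50.
Yolanda → UTC: 06:40–09:10, 09:30–10:40, 12:10–12:20.
Oren → UTC: 11:40–14:20, 14:30–21:30.
Viktor ∩ Yolanda: 08:50–09:00, 10:10–10:40, 12:10–12:20.
Viktor ∩ Yolanda ∩ Oren: 12:10–12:20.
Windows ≥ 30 min: (none).

none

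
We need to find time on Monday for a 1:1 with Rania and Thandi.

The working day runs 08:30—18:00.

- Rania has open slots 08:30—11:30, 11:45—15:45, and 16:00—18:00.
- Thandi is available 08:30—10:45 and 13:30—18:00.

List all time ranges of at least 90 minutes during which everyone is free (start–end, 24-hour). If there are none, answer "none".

Rania ∩ Thandi: 08:30–10:45, 13:30–15:45, 16:00–18:00.
Windows ≥ 90 min: 08:30–10:45, 13:30–15:45, 16:00–18:00.

08:30–10:45, 13:30–15:45, 16:00–18:00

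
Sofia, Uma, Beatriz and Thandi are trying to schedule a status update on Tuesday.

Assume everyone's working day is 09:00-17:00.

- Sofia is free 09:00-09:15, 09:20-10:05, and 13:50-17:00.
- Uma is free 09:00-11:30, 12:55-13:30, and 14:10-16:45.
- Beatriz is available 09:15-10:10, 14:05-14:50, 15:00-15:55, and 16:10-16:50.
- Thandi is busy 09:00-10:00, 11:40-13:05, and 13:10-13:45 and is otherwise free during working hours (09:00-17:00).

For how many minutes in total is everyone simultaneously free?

Thandi free within 09:00–17:00: 10:00–11:40, 13:05–13:10, 13:45–17:00.
Sofia ∩ Uma: 09:00–09:15, 09:20–10:05, 14:10–16:45.
Sofia ∩ Uma ∩ Beatriz: 09:20–10:05, 14:10–14:50, 15:00–15:55, 16:10–16:45.
Sofia ∩ Uma ∩ Beatriz ∩ Thandi: 10:00–10:05, 14:10–14:50, 15:00–15:55, 16:10–16:45.
Total common minutes: 5 + 40 + 55 + 35 = 135.

135 minutes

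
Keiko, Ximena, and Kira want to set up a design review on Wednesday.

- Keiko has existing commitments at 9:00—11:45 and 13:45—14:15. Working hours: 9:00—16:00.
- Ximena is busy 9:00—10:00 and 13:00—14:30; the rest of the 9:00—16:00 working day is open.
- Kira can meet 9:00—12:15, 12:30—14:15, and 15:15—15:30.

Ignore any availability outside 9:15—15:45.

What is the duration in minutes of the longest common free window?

Keiko free within 09:00–16:00: 11:45–13:45, 14:15–16:00.
Ximena free within 09:00–16:00: 10:00–13:00, 14:30–16:00.
Keiko ∩ Ximena: 11:45–13:00, 14:30–16:00.
Keiko ∩ Ximena ∩ Kira: 11:45–12:15, 12:30–13:00, 15:15–15:30.
Restricted to 09:15–15:45: 11:45–12:15, 12:30–13:00, 15:15–15:30.
Common window lengths: 30, 30, 15 min; longest is 30.

30 minutes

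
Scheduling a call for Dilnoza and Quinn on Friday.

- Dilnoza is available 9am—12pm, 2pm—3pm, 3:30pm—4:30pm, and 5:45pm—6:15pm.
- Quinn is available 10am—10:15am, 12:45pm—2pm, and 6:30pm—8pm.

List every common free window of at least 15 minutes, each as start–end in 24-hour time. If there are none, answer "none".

Dilnoza ∩ Quinn: 10:00–10:15.
Windows ≥ 15 min: 10:00–10:15.

10:00–10:15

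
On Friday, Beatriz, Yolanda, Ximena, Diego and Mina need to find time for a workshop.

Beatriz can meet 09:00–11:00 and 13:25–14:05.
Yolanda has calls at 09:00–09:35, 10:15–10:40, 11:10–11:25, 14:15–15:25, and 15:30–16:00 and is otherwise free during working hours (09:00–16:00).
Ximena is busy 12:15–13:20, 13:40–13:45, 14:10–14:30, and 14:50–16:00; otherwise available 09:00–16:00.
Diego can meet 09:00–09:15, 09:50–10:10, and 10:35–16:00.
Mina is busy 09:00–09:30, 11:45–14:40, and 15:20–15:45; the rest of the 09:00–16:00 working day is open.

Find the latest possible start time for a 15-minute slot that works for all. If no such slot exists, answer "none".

10:45

Yolanda free within 09:00–16:00: 09:35–10:15, 10:40–11:10, 11:25–14:15, 15:25–15:30.
Ximena free within 09:00–16:00: 09:00–12:15, 13:20–13:40, 13:45–14:10, 14:30–14:50.
Mina free within 09:00–16:00: 09:30–11:45, 14:40–15:20, 15:45–16:00.
Beatriz ∩ Yolanda: 09:35–10:15, 10:40–11:00, 13:25–14:05.
Beatriz ∩ Yolanda ∩ Ximena: 09:35–10:15, 10:40–11:00, 13:25–13:40, 13:45–14:05.
Beatriz ∩ Yolanda ∩ Ximena ∩ Diego: 09:50–10:10, 10:40–11:00, 13:25–13:40, 13:45–14:05.
Beatriz ∩ Yolanda ∩ Ximena ∩ Diego ∩ Mina: 09:50–10:10, 10:40–11:00.
Windows ≥ 15 min: 09:50–10:10, 10:40–11:00.
Latest start in the last window 10:40–11:00 is 11:00 − 15 min = 10:45.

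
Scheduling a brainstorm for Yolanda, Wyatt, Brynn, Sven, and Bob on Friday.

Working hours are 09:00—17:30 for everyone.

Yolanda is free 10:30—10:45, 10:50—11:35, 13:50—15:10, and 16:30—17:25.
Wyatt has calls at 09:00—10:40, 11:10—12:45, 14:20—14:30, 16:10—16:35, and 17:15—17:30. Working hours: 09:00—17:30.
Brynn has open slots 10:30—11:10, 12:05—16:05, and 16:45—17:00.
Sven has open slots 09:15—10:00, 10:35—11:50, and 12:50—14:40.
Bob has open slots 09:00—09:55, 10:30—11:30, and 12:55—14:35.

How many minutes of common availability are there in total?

Wyatt free within 09:00–17:30: 10:40–11:10, 12:45–14:20, 14:30–16:10, 16:35–17:15.
Yolanda ∩ Wyatt: 10:40–10:45, 10:50–11:10, 13:50–14:20, 14:30–15:10, 16:35–17:15.
Yolanda ∩ Wyatt ∩ Brynn: 10:40–10:45, 10:50–11:10, 13:50–14:20, 14:30–15:10, 16:45–17:00.
Yolanda ∩ Wyatt ∩ Brynn ∩ Sven: 10:40–10:45, 10:50–11:10, 13:50–14:20, 14:30–14:40.
Yolanda ∩ Wyatt ∩ Brynn ∩ Sven ∩ Bob: 10:40–10:45, 10:50–11:10, 13:50–14:20, 14:30–14:35.
Total common minutes: 5 + 20 + 30 + 5 = 60.

60 minutes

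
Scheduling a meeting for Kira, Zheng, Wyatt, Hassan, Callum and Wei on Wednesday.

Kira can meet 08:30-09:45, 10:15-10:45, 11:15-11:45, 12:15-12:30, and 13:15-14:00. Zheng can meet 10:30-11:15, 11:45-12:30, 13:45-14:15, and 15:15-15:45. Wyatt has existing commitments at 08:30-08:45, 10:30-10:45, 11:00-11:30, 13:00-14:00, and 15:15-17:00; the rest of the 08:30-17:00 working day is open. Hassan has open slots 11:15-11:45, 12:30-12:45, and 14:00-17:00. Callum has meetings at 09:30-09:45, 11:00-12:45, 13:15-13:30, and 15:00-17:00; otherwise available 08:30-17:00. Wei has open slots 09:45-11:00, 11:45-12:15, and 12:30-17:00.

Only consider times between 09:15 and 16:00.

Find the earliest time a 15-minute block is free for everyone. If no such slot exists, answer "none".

Wyatt free within 08:30–17:00: 08:45–10:30, 10:45–11:00, 11:30–13:00, 14:00–15:15.
Callum free within 08:30–17:00: 08:30–09:30, 09:45–11:00, 12:45–13:15, 13:30–15:00.
Kira ∩ Zheng: 10:30–10:45, 12:15–12:30, 13:45–14:00.
Kira ∩ Zheng ∩ Wyatt: 12:15–12:30.
Kira ∩ Zheng ∩ Wyatt ∩ Hassan: (none).
Kira ∩ Zheng ∩ Wyatt ∩ Hassan ∩ Callum: (none).
Kira ∩ Zheng ∩ Wyatt ∩ Hassan ∩ Callum ∩ Wei: (none).
Restricted to 09:15–16:00: (none).
Windows ≥ 15 min: (none).

none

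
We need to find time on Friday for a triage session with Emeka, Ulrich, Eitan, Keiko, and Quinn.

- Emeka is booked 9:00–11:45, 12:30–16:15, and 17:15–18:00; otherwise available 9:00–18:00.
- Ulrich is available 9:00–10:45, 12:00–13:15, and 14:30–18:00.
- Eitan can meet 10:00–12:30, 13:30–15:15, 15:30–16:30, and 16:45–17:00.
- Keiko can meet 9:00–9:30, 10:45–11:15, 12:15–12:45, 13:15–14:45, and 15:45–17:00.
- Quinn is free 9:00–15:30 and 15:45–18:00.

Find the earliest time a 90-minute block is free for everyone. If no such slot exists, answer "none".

Emeka free within 09:00–18:00: 11:45–12:30, 16:15–17:15.
Emeka ∩ Ulrich: 12:00–12:30, 16:15–17:15.
Emeka ∩ Ulrich ∩ Eitan: 12:00–12:30, 16:15–16:30, 16:45–17:00.
Emeka ∩ Ulrich ∩ Eitan ∩ Keiko: 12:15–12:30, 16:15–16:30, 16:45–17:00.
Emeka ∩ Ulrich ∩ Eitan ∩ Keiko ∩ Quinn: 12:15–12:30, 16:15–16:30, 16:45–17:00.
Windows ≥ 90 min: (none).

none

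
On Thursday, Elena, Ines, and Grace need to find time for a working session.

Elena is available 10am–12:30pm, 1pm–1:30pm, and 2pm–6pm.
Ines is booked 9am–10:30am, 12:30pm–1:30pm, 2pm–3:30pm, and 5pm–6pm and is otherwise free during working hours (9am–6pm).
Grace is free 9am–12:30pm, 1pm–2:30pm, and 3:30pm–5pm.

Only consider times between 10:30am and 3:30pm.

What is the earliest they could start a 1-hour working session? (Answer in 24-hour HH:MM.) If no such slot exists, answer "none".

Ines free within 09:00–18:00: 10:30–12:30, 13:30–14:00, 15:30–17:00.
Elena ∩ Ines: 10:30–12:30, 15:30–17:00.
Elena ∩ Ines ∩ Grace: 10:30–12:30, 15:30–17:00.
Restricted to 10:30–15:30: 10:30–12:30.
Windows ≥ 60 min: 10:30–12:30.
Earliest such window starts at 10:30.

10:30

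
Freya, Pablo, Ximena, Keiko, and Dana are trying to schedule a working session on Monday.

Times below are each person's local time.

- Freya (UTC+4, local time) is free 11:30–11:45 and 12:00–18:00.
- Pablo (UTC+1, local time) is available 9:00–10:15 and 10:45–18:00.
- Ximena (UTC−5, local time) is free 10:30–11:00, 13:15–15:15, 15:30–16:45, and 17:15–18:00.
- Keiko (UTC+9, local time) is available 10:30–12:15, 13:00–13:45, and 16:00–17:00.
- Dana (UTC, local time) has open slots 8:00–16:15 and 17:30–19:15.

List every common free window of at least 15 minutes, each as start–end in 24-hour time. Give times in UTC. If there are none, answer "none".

Freya → UTC: 07:30–07:45, 08:00–14:00.
Pablo → UTC: 08:00–09:15, 09:45–17:00.
Ximena → UTC: 15:30–16:00, 18:15–20:15, 20:30–21:45, 22:15–23:00.
Keiko → UTC: 01:30–03:15, 04:00–04:45, 07:00–08:00.
Dana → UTC: 08:00–16:15, 17:30–19:15.
Freya ∩ Pablo: 08:00–09:15, 09:45–14:00.
Freya ∩ Pablo ∩ Ximena: (none).
Freya ∩ Pablo ∩ Ximena ∩ Keiko: (none).
Freya ∩ Pablo ∩ Ximena ∩ Keiko ∩ Dana: (none).
Windows ≥ 15 min: (none).

none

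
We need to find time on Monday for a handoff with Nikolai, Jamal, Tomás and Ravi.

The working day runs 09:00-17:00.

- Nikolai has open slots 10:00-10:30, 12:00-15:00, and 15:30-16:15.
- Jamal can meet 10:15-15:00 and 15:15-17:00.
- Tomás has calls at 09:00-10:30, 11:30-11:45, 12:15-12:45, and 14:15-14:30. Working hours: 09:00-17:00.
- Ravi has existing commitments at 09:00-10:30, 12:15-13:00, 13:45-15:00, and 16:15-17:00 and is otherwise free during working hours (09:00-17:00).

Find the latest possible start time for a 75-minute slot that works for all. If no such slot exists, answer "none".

Tomás free within 09:00–17:00: 10:30–11:30, 11:45–12:15, 12:45–14:15, 14:30–17:00.
Ravi free within 09:00–17:00: 10:30–12:15, 13:00–13:45, 15:00–16:15.
Nikolai ∩ Jamal: 10:15–10:30, 12:00–15:00, 15:30–16:15.
Nikolai ∩ Jamal ∩ Tomás: 12:00–12:15, 12:45–14:15, 14:30–15:00, 15:30–16:15.
Nikolai ∩ Jamal ∩ Tomás ∩ Ravi: 12:00–12:15, 13:00–13:45, 15:30–16:15.
Windows ≥ 75 min: (none).

none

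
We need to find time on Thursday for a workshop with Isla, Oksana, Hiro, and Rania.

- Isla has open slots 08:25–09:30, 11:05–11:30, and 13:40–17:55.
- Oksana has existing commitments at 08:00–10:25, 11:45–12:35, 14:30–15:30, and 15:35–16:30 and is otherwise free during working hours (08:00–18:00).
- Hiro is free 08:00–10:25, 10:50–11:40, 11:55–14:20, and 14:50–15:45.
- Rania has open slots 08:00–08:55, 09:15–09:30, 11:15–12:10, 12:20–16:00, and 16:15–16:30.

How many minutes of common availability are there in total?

Oksana free within 08:00–18:00: 10:25–11:45, 12:35–14:30, 15:30–15:35, 16:30–18:00.
Isla ∩ Oksana: 11:05–11:30, 13:40–14:30, 15:30–15:35, 16:30–17:55.
Isla ∩ Oksana ∩ Hiro: 11:05–11:30, 13:40–14:20, 15:30–15:35.
Isla ∩ Oksana ∩ Hiro ∩ Rania: 11:15–11:30, 13:40–14:20, 15:30–15:35.
Total common minutes: 15 + 40 + 5 = 60.

60 minutes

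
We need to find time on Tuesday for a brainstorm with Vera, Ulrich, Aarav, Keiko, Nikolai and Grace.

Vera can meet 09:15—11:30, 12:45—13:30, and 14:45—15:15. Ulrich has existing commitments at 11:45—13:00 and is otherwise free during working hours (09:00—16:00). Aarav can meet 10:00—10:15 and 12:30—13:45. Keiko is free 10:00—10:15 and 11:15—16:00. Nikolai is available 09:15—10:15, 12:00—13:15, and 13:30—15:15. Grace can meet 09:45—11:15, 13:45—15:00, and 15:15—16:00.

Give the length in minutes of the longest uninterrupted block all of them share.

Ulrich free within 09:00–16:00: 09:00–11:45, 13:00–16:00.
Vera ∩ Ulrich: 09:15–11:30, 13:00–13:30, 14:45–15:15.
Vera ∩ Ulrich ∩ Aarav: 10:00–10:15, 13:00–13:30.
Vera ∩ Ulrich ∩ Aarav ∩ Keiko: 10:00–10:15, 13:00–13:30.
Vera ∩ Ulrich ∩ Aarav ∩ Keiko ∩ Nikolai: 10:00–10:15, 13:00–13:15.
Vera ∩ Ulrich ∩ Aarav ∩ Keiko ∩ Nikolai ∩ Grace: 10:00–10:15.
Single common window of 15 minutes.

15 minutes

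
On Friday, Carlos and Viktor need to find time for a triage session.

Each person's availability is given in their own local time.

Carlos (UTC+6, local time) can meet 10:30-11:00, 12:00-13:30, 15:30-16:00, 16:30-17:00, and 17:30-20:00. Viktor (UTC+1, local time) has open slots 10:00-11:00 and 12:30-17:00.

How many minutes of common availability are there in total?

Carlos → UTC: 04:30–05:00, 06:00–07:30, 09:30–10:00, 10:30–11:00, 11:30–14:00.
Viktor → UTC: 09:00–10:00, 11:30–16:00.
Carlos ∩ Viktor: 09:30–10:00, 11:30–14:00.
Total common minutes: 30 + 150 = 180.

180 minutes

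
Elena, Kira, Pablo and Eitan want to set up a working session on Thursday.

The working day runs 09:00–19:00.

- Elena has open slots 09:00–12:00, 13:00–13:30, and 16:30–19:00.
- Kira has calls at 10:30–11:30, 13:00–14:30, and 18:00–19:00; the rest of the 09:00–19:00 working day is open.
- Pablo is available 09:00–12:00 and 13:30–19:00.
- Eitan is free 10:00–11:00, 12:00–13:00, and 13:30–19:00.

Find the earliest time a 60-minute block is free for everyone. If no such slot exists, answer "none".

16:30

Kira free within 09:00–19:00: 09:00–10:30, 11:30–13:00, 14:30–18:00.
Elena ∩ Kira: 09:00–10:30, 11:30–12:00, 16:30–18:00.
Elena ∩ Kira ∩ Pablo: 09:00–10:30, 11:30–12:00, 16:30–18:00.
Elena ∩ Kira ∩ Pablo ∩ Eitan: 10:00–10:30, 16:30–18:00.
Windows ≥ 60 min: 16:30–18:00.
Earliest such window starts at 16:30.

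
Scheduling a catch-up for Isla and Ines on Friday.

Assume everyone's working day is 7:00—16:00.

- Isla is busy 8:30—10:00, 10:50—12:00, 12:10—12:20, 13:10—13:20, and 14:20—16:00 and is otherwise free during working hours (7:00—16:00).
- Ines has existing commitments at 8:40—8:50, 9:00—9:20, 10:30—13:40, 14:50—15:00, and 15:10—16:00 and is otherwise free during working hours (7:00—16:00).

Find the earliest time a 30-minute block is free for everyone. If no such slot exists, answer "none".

Isla free within 07:00–16:00: 07:00–08:30, 10:00–10:50, 12:00–12:10, 12:20–13:10, 13:20–14:20.
Ines free within 07:00–16:00: 07:00–08:40, 08:50–09:00, 09:20–10:30, 13:40–14:50, 15:00–15:10.
Isla ∩ Ines: 07:00–08:30, 10:00–10:30, 13:40–14:20.
Windows ≥ 30 min: 07:00–08:30, 10:00–10:30, 13:40–14:20.
Earliest such window starts at 07:00.

07:00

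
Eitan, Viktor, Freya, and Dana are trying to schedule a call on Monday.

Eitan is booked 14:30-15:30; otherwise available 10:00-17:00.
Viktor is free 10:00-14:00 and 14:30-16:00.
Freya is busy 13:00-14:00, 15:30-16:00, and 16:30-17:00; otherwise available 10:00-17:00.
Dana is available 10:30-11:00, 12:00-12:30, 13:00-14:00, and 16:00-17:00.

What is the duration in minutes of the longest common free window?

Eitan free within 10:00–17:00: 10:00–14:30, 15:30–17:00.
Freya free within 10:00–17:00: 10:00–13:00, 14:00–15:30, 16:00–16:30.
Eitan ∩ Viktor: 10:00–14:00, 15:30–16:00.
Eitan ∩ Viktor ∩ Freya: 10:00–13:00.
Eitan ∩ Viktor ∩ Freya ∩ Dana: 10:30–11:00, 12:00–12:30.
Common window lengths: 30, 30 min; longest is 30.

30 minutes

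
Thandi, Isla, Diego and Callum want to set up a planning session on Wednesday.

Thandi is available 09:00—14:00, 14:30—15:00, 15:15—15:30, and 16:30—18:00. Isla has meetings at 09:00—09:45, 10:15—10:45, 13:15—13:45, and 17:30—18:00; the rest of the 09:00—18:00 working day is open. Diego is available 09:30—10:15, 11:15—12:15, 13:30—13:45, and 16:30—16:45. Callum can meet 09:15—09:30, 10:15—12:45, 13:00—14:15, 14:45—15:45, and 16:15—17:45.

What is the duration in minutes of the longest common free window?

Isla free within 09:00–18:00: 09:45–10:15, 10:45–13:15, 13:45–17:30.
Thandi ∩ Isla: 09:45–10:15, 10:45–13:15, 13:45–14:00, 14:30–15:00, 15:15–15:30, 16:30–17:30.
Thandi ∩ Isla ∩ Diego: 09:45–10:15, 11:15–12:15, 16:30–16:45.
Thandi ∩ Isla ∩ Diego ∩ Callum: 11:15–12:15, 16:30–16:45.
Common window lengths: 60, 15 min; longest is 60.

60 minutes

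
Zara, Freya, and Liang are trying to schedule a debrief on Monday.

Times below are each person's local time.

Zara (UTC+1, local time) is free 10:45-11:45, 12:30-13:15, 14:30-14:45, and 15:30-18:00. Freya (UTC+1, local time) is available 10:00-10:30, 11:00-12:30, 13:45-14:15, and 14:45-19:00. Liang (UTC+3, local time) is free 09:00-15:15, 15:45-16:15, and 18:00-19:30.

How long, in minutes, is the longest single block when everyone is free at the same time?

Zara → UTC: 09:45–10:45, 11:30–12:15, 13:30–13:45, 14:30–17:00.
Freya → UTC: 09:00–09:30, 10:00–11:30, 12:45–13:15, 13:45–18:00.
Liang → UTC: 06:00–12:15, 12:45–13:15, 15:00–16:30.
Zara ∩ Freya: 10:00–10:45, 14:30–17:00.
Zara ∩ Freya ∩ Liang: 10:00–10:45, 15:00–16:30.
Common window lengths: 45, 90 min; longest is 90.

90 minutes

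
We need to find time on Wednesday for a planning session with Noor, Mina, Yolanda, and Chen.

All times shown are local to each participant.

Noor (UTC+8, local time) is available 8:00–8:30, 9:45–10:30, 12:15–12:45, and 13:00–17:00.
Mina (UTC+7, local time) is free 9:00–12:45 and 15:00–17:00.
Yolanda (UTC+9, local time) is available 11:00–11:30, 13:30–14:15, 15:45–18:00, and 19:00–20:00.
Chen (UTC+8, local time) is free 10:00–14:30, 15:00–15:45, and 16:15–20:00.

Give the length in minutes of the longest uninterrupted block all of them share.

45 minutes

Noor → UTC: 00:00–00:30, 01:45–02:30, 04:15–04:45, 05:00–09:00.
Mina → UTC: 02:00–05:45, 08:00–10:00.
Yolanda → UTC: 02:00–02:30, 04:30–05:15, 06:45–09:00, 10:00–11:00.
Chen → UTC: 02:00–06:30, 07:00–07:45, 08:15–12:00.
Noor ∩ Mina: 02:00–02:30, 04:15–04:45, 05:00–05:45, 08:00–09:00.
Noor ∩ Mina ∩ Yolanda: 02:00–02:30, 04:30–04:45, 05:00–05:15, 08:00–09:00.
Noor ∩ Mina ∩ Yolanda ∩ Chen: 02:00–02:30, 04:30–04:45, 05:00–05:15, 08:15–09:00.
Common window lengths: 30, 15, 15, 45 min; longest is 45.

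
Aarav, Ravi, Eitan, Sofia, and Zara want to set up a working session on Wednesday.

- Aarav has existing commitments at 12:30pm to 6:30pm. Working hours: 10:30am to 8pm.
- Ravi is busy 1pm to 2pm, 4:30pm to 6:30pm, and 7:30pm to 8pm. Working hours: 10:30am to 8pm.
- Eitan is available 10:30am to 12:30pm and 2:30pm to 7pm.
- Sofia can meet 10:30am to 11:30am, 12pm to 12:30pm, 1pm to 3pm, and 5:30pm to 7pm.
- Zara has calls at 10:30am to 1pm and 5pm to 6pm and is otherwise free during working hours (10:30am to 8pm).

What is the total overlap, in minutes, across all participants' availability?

30 minutes

Aarav free within 10:30–20:00: 10:30–12:30, 18:30–20:00.
Ravi free within 10:30–20:00: 10:30–13:00, 14:00–16:30, 18:30–19:30.
Zara free within 10:30–20:00: 13:00–17:00, 18:00–20:00.
Aarav ∩ Ravi: 10:30–12:30, 18:30–19:30.
Aarav ∩ Ravi ∩ Eitan: 10:30–12:30, 18:30–19:00.
Aarav ∩ Ravi ∩ Eitan ∩ Sofia: 10:30–11:30, 12:00–12:30, 18:30–19:00.
Aarav ∩ Ravi ∩ Eitan ∩ Sofia ∩ Zara: 18:30–19:00.
Total common minutes: 30.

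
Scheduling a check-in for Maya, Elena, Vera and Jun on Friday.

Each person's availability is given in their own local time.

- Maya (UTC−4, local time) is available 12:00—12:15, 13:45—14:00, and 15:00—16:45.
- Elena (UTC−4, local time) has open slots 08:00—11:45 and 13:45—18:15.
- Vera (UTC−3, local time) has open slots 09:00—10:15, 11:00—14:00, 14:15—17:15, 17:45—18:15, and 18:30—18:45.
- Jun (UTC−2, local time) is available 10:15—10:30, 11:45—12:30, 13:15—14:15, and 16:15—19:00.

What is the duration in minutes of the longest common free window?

75 minutes

Maya → UTC: 16:00–16:15, 17:45–18:00, 19:00–20:45.
Elena → UTC: 12:00–15:45, 17:45–22:15.
Vera → UTC: 12:00–13:15, 14:00–17:00, 17:15–20:15, 20:45–21:15, 21:30–21:45.
Jun → UTC: 12:15–12:30, 13:45–14:30, 15:15–16:15, 18:15–21:00.
Maya ∩ Elena: 17:45–18:00, 19:00–20:45.
Maya ∩ Elena ∩ Vera: 17:45–18:00, 19:00–20:15.
Maya ∩ Elena ∩ Vera ∩ Jun: 19:00–20:15.
Single common window of 75 minutes.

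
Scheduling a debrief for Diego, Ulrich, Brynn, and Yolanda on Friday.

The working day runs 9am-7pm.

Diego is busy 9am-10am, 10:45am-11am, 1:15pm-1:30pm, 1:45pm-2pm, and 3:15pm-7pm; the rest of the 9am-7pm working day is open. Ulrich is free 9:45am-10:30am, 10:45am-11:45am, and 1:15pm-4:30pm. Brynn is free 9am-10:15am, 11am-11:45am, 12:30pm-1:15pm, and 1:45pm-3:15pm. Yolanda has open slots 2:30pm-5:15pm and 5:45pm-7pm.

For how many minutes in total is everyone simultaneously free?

45 minutes

Diego free within 09:00–19:00: 10:00–10:45, 11:00–13:15, 13:30–13:45, 14:00–15:15.
Diego ∩ Ulrich: 10:00–10:30, 11:00–11:45, 13:30–13:45, 14:00–15:15.
Diego ∩ Ulrich ∩ Brynn: 10:00–10:15, 11:00–11:45, 14:00–15:15.
Diego ∩ Ulrich ∩ Brynn ∩ Yolanda: 14:30–15:15.
Total common minutes: 45.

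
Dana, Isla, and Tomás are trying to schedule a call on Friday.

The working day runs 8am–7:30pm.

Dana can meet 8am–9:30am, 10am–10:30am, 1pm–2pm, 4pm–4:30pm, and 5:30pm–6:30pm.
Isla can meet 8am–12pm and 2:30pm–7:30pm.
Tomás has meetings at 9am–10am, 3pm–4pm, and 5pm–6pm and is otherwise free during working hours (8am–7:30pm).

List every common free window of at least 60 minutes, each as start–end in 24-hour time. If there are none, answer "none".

08:00–09:00

Tomás free within 08:00–19:30: 08:00–09:00, 10:00–15:00, 16:00–17:00, 18:00–19:30.
Dana ∩ Isla: 08:00–09:30, 10:00–10:30, 16:00–16:30, 17:30–18:30.
Dana ∩ Isla ∩ Tomás: 08:00–09:00, 10:00–10:30, 16:00–16:30, 18:00–18:30.
Windows ≥ 60 min: 08:00–09:00.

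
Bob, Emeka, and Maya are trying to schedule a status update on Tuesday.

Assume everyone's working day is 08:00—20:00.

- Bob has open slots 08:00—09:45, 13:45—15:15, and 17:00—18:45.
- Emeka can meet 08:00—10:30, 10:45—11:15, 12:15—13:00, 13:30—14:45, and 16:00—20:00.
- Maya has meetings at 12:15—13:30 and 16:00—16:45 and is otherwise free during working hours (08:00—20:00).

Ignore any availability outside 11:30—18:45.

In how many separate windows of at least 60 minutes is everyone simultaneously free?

2

Maya free within 08:00–20:00: 08:00–12:15, 13:30–16:00, 16:45–20:00.
Bob ∩ Emeka: 08:00–09:45, 13:45–14:45, 17:00–18:45.
Bob ∩ Emeka ∩ Maya: 08:00–09:45, 13:45–14:45, 17:00–18:45.
Restricted to 11:30–18:45: 13:45–14:45, 17:00–18:45.
Windows ≥ 60 min: 13:45–14:45, 17:00–18:45.
That's 2 windows.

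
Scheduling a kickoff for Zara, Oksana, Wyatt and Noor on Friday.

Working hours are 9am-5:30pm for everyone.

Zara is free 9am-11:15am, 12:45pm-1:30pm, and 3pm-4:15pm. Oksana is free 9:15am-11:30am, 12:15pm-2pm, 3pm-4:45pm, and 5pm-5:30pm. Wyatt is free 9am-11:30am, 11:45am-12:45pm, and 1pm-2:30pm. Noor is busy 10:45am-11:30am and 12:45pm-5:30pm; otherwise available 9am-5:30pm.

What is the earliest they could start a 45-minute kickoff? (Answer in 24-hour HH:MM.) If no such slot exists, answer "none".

09:15

Noor free within 09:00–17:30: 09:00–10:45, 11:30–12:45.
Zara ∩ Oksana: 09:15–11:15, 12:45–13:30, 15:00–16:15.
Zara ∩ Oksana ∩ Wyatt: 09:15–11:15, 13:00–13:30.
Zara ∩ Oksana ∩ Wyatt ∩ Noor: 09:15–10:45.
Windows ≥ 45 min: 09:15–10:45.
Earliest such window starts at 09:15.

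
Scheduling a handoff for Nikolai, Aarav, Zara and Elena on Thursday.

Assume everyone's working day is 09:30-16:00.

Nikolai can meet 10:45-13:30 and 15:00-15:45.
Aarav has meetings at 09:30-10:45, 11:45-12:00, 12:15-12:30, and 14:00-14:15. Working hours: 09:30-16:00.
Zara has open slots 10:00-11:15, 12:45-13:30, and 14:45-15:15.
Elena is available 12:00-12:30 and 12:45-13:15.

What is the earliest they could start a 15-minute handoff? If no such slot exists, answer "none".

Aarav free within 09:30–16:00: 10:45–11:45, 12:00–12:15, 12:30–14:00, 14:15–16:00.
Nikolai ∩ Aarav: 10:45–11:45, 12:00–12:15, 12:30–13:30, 15:00–15:45.
Nikolai ∩ Aarav ∩ Zara: 10:45–11:15, 12:45–13:30, 15:00–15:15.
Nikolai ∩ Aarav ∩ Zara ∩ Elena: 12:45–13:15.
Windows ≥ 15 min: 12:45–13:15.
Earliest such window starts at 12:45.

12:45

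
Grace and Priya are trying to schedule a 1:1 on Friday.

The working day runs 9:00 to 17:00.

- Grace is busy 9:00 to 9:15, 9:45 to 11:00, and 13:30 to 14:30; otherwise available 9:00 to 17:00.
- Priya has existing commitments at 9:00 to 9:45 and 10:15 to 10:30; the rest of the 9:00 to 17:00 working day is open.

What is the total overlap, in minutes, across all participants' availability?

Grace free within 09:00–17:00: 09:15–09:45, 11:00–13:30, 14:30–17:00.
Priya free within 09:00–17:00: 09:45–10:15, 10:30–17:00.
Grace ∩ Priya: 11:00–13:30, 14:30–17:00.
Total common minutes: 150 + 150 = 300.

300 minutes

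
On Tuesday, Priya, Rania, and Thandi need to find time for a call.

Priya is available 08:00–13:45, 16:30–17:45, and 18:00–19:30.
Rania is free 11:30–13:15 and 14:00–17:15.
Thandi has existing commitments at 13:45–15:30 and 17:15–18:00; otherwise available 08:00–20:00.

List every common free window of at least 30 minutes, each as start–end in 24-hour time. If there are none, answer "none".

11:30–13:15, 16:30–17:15

Thandi free within 08:00–20:00: 08:00–13:45, 15:30–17:15, 18:00–20:00.
Priya ∩ Rania: 11:30–13:15, 16:30–17:15.
Priya ∩ Rania ∩ Thandi: 11:30–13:15, 16:30–17:15.
Windows ≥ 30 min: 11:30–13:15, 16:30–17:15.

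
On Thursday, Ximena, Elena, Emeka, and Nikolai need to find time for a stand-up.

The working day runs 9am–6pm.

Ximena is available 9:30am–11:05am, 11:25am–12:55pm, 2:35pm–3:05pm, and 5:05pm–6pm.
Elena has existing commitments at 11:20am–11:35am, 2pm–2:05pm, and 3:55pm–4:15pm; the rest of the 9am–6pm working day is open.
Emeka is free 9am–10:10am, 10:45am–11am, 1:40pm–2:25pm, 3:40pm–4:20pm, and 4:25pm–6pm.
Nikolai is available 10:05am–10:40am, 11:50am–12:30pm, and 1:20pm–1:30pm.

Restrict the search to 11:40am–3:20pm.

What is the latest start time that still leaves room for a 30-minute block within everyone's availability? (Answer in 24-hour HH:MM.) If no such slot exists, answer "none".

none

Elena free within 09:00–18:00: 09:00–11:20, 11:35–14:00, 14:05–15:55, 16:15–18:00.
Ximena ∩ Elena: 09:30–11:05, 11:35–12:55, 14:35–15:05, 17:05–18:00.
Ximena ∩ Elena ∩ Emeka: 09:30–10:10, 10:45–11:00, 17:05–18:00.
Ximena ∩ Elena ∩ Emeka ∩ Nikolai: 10:05–10:10.
Restricted to 11:40–15:20: (none).
Windows ≥ 30 min: (none).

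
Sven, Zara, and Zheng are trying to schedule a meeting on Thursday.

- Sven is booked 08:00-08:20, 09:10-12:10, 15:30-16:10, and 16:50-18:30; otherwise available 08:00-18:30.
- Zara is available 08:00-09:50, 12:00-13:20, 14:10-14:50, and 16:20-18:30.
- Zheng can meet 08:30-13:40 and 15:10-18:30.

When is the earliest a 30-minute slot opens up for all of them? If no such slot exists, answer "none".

08:30

Sven free within 08:00–18:30: 08:20–09:10, 12:10–15:30, 16:10–16:50.
Sven ∩ Zara: 08:20–09:10, 12:10–13:20, 14:10–14:50, 16:20–16:50.
Sven ∩ Zara ∩ Zheng: 08:30–09:10, 12:10–13:20, 16:20–16:50.
Windows ≥ 30 min: 08:30–09:10, 12:10–13:20, 16:20–16:50.
Earliest such window starts at 08:30.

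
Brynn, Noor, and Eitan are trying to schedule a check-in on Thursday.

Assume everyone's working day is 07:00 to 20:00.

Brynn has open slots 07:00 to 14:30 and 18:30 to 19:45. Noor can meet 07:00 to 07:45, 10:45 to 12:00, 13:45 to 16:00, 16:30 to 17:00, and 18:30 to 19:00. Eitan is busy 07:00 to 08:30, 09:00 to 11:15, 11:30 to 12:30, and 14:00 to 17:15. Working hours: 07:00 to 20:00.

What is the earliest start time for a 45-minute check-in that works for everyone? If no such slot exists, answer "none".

Eitan free within 07:00–20:00: 08:30–09:00, 11:15–11:30, 12:30–14:00, 17:15–20:00.
Brynn ∩ Noor: 07:00–07:45, 10:45–12:00, 13:45–14:30, 18:30–19:00.
Brynn ∩ Noor ∩ Eitan: 11:15–11:30, 13:45–14:00, 18:30–19:00.
Windows ≥ 45 min: (none).

none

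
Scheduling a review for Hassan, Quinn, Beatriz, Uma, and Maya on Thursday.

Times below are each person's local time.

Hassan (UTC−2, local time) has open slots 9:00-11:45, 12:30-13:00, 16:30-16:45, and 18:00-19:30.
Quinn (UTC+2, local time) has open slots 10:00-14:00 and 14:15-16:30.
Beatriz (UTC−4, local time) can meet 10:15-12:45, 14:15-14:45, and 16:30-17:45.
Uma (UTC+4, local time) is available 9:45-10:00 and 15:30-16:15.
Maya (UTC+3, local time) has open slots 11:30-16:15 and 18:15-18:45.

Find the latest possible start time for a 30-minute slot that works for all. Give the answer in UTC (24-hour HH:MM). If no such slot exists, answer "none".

Hassan → UTC: 11:00–13:45, 14:30–15:00, 18:30–18:45, 20:00–21:30.
Quinn → UTC: 08:00–12:00, 12:15–14:30.
Beatriz → UTC: 14:15–16:45, 18:15–18:45, 20:30–21:45.
Uma → UTC: 05:45–06:00, 11:30–12:15.
Maya → UTC: 08:30–13:15, 15:15–15:45.
Hassan ∩ Quinn: 11:00–12:00, 12:15–13:45.
Hassan ∩ Quinn ∩ Beatriz: (none).
Hassan ∩ Quinn ∩ Beatriz ∩ Uma: (none).
Hassan ∩ Quinn ∩ Beatriz ∩ Uma ∩ Maya: (none).
Windows ≥ 30 min: (none).

none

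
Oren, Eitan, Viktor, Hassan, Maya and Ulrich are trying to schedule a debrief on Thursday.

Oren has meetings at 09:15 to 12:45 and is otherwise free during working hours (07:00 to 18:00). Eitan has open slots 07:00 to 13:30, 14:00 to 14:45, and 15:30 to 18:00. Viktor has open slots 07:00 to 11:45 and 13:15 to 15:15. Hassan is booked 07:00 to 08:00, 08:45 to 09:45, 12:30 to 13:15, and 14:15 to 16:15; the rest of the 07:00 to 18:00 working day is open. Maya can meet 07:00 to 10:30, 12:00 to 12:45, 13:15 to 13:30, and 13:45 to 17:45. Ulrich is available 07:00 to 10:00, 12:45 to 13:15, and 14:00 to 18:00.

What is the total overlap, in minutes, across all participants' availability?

Oren free within 07:00–18:00: 07:00–09:15, 12:45–18:00.
Hassan free within 07:00–18:00: 08:00–08:45, 09:45–12:30, 13:15–14:15, 16:15–18:00.
Oren ∩ Eitan: 07:00–09:15, 12:45–13:30, 14:00–14:45, 15:30–18:00.
Oren ∩ Eitan ∩ Viktor: 07:00–09:15, 13:15–13:30, 14:00–14:45.
Oren ∩ Eitan ∩ Viktor ∩ Hassan: 08:00–08:45, 13:15–13:30, 14:00–14:15.
Oren ∩ Eitan ∩ Viktor ∩ Hassan ∩ Maya: 08:00–08:45, 13:15–13:30, 14:00–14:15.
Oren ∩ Eitan ∩ Viktor ∩ Hassan ∩ Maya ∩ Ulrich: 08:00–08:45, 14:00–14:15.
Total common minutes: 45 + 15 = 60.

60 minutes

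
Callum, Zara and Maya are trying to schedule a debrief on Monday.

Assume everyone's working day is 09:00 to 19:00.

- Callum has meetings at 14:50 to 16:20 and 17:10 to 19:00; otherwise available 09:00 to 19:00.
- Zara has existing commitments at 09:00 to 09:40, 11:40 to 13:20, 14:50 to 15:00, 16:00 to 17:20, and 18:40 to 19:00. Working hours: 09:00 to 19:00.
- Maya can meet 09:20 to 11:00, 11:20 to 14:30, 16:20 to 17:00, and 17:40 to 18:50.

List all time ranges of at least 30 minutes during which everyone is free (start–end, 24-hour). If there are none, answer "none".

Callum free within 09:00–19:00: 09:00–14:50, 16:20–17:10.
Zara free within 09:00–19:00: 09:40–11:40, 13:20–14:50, 15:00–16:00, 17:20–18:40.
Callum ∩ Zara: 09:40–11:40, 13:20–14:50.
Callum ∩ Zara ∩ Maya: 09:40–11:00, 11:20–11:40, 13:20–14:30.
Windows ≥ 30 min: 09:40–11:00, 13:20–14:30.

09:40–11:00, 13:20–14:30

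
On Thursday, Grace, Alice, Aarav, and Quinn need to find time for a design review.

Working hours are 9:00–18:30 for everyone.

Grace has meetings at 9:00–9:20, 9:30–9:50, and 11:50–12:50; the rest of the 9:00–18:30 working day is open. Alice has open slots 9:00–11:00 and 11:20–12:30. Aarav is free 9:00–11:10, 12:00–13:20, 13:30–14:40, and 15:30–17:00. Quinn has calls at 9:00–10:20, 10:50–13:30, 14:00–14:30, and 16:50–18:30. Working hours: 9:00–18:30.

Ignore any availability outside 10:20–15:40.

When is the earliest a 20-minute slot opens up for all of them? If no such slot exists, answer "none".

Grace free within 09:00–18:30: 09:20–09:30, 09:50–11:50, 12:50–18:30.
Quinn free within 09:00–18:30: 10:20–10:50, 13:30–14:00, 14:30–16:50.
Grace ∩ Alice: 09:20–09:30, 09:50–11:00, 11:20–11:50.
Grace ∩ Alice ∩ Aarav: 09:20–09:30, 09:50–11:00.
Grace ∩ Alice ∩ Aarav ∩ Quinn: 10:20–10:50.
Restricted to 10:20–15:40: 10:20–10:50.
Windows ≥ 20 min: 10:20–10:50.
Earliest such window starts at 10:20.

10:20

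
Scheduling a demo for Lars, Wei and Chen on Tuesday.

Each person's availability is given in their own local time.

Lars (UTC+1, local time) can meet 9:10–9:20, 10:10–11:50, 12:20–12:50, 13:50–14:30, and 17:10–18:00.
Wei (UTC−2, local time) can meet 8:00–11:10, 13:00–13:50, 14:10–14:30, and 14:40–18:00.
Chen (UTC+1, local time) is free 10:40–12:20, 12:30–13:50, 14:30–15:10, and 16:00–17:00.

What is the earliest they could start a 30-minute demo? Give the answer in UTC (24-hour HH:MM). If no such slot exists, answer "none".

10:00

Lars → UTC: 08:10–08:20, 09:10–10:50, 11:20–11:50, 12:50–13:30, 16:10–17:00.
Wei → UTC: 10:00–13:10, 15:00–15:50, 16:10–16:30, 16:40–20:00.
Chen → UTC: 09:40–11:20, 11:30–12:50, 13:30–14:10, 15:00–16:00.
Lars ∩ Wei: 10:00–10:50, 11:20–11:50, 12:50–13:10, 16:10–16:30, 16:40–17:00.
Lars ∩ Wei ∩ Chen: 10:00–10:50, 11:30–11:50.
Windows ≥ 30 min: 10:00–10:50.
Earliest such window starts at 10:00.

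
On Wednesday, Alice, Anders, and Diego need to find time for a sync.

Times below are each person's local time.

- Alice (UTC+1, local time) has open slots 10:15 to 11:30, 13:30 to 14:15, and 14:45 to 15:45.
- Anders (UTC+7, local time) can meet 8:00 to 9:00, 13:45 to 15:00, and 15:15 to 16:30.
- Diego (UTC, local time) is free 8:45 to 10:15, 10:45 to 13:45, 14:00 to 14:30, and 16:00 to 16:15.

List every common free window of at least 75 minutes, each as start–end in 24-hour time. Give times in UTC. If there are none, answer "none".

Alice → UTC: 09:15–10:30, 12:30–13:15, 13:45–14:45.
Anders → UTC: 01:00–02:00, 06:45–08:00, 08:15–09:30.
Diego → UTC: 08:45–10:15, 10:45–13:45, 14:00–14:30, 16:00–16:15.
Alice ∩ Anders: 09:15–09:30.
Alice ∩ Anders ∩ Diego: 09:15–09:30.
Windows ≥ 75 min: (none).

none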